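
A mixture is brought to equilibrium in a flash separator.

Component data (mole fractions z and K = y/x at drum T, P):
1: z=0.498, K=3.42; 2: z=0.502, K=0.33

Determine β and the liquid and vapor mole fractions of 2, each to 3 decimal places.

Binary case is linear: z₁(K₁−1)(1+β(K₂−1)) + z₂(K₂−1)(1+β(K₁−1)) = 0
⇒ β = [z₁(K₁−1)+z₂(K₂−1)] / [−(K₁−1)(K₂−1)] = 0.8688/1.6214 = 0.536
Compositions from xᵢ = zᵢ/(1+β(Kᵢ−1)), yᵢ = Kᵢxᵢ:
  1: x = 0.217, y = 0.742
  2: x = 0.783, y = 0.258

β = 0.536, x_2 = 0.783, y_2 = 0.258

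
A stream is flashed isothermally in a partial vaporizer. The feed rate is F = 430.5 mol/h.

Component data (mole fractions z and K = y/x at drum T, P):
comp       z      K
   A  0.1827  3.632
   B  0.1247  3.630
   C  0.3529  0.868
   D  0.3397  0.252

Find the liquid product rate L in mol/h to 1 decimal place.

Material balance + equilibrium reduce to Σ zᵢ(Kᵢ−1)/(1+β(Kᵢ−1)) = 0.
Check two-phase: ΣzᵢKᵢ = 1.5081 > 1 and Σzᵢ/Kᵢ = 1.8392 > 1, so g(0) = 0.5081 > 0 and g(1) = -0.8392 < 0.
Newton–Raphson from β = 0.5:
  β = 0.5000: g = -0.10648, g' = -0.8890 → β = 0.3802
  β = 0.3802: g = 0.00020, g' = -0.9098 → β = 0.3804
Converged at β = 0.3804.
Then V = β·F = 0.3804·430.5 = 163.8 mol/h and L = F − V = 266.7 mol/h.

L = 266.7 mol/h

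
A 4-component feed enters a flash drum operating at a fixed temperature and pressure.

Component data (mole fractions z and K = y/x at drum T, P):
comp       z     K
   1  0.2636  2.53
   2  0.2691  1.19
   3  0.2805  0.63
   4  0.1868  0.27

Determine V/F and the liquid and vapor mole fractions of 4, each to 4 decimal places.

V/F = 0.3664, x_4 = 0.2550, y_4 = 0.0689

Rachford–Rice: g(V/F) = Σ zᵢ(Kᵢ−1)/(1+V/F(Kᵢ−1)) = 0.
g(0) = ΣzᵢKᵢ − 1 = 0.2143 and g(1) = 1 − Σzᵢ/Kᵢ = -0.4674, so a root lies in (0, 1).
Newton iteration, V/F⁰ = 0.69:
  V/F = 0.6900: g = -0.17273, g' = -0.6270 → V/F = 0.4145
  V/F = 0.4145: g = -0.02393, g' = -0.4976 → V/F = 0.3664
Converged at V/F = 0.3664.
Compositions from xᵢ = zᵢ/(1+V/F(Kᵢ−1)), yᵢ = Kᵢxᵢ:
  1: x = 0.1689, y = 0.4273
  2: x = 0.2516, y = 0.2994
  3: x = 0.3245, y = 0.2044
  4: x = 0.2550, y = 0.0689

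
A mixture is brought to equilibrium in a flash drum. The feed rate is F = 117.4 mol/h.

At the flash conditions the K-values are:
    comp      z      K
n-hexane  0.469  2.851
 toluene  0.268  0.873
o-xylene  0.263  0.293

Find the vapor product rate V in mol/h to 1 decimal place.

Rachford–Rice: g(V/F) = Σ zᵢ(Kᵢ−1)/(1+V/F(Kᵢ−1)) = 0.
g(0) = ΣzᵢKᵢ − 1 = 0.648 and g(1) = 1 − Σzᵢ/Kᵢ = -0.369, so a root lies in (0, 1).
Iterate (Newton) starting at V/F = 0.5:
  V/F = 0.500: g = 0.1269, g' = -0.753 → V/F = 0.669
  V/F = 0.669: g = -0.0018, g' = -0.799 → V/F = 0.666
Converged at V/F = 0.666.
Then V = V/F·F = 0.6663·117.4 = 78.2 mol/h and L = F − V = 39.2 mol/h.

V = 78.2 mol/h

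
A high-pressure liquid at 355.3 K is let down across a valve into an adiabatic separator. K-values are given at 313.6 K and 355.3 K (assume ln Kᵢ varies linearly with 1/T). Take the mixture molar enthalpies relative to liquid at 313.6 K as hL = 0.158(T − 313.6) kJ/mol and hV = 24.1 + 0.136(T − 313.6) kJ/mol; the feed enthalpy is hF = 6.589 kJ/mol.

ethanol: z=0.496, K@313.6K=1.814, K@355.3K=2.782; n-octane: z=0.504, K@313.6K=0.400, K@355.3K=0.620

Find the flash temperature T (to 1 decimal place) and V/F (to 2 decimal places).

T = 315.9 K, V/F = 0.26

Adiabatic flash: solve Rachford–Rice at each trial T, then check hF = ψ·hV(T) + (1−ψ)·hL(T).
  T = 313.6 K: K = (1.814, 0.400), RR gives ψ = 0.208, H_out = 5.001 kJ/mol
  T = 355.3 K: K = (2.782, 0.620), RR gives ψ = 1.000, H_out = 29.771 kJ/mol
  T = 334.5 K: K = (2.278, 0.505), RR gives ψ = 0.608, H_out = 17.671 kJ/mol
  T = 324.1 K: K = (2.041, 0.451), RR gives ψ = 0.420, H_out = 11.688 kJ/mol
  T = 318.9 K: K = (1.927, 0.426), RR gives ψ = 0.320, H_out = 8.512 kJ/mol
  T = 316.2 K: K = (1.869, 0.412), RR gives ψ = 0.264, H_out = 6.767 kJ/mol
  T = 314.9 K: K = (1.841, 0.406), RR gives ψ = 0.236, H_out = 5.895 kJ/mol
Linear interpolation between T = 314.9 (H_out = 5.895) and T = 316.2 (H_out = 6.767) on hF = 6.589 gives T ≈ 315.9 K, at which ψ = 0.26.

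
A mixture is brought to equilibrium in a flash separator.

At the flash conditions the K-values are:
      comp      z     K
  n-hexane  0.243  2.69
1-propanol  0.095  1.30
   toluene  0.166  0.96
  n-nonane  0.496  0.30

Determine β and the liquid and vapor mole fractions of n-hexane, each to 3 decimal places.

β = 0.099, x_n-hexane = 0.208, y_n-hexane = 0.560

Rachford–Rice: g(β) = Σ zᵢ(Kᵢ−1)/(1+β(Kᵢ−1)) = 0.
Feasibility: ΣzᵢKᵢ = 1.085, Σzᵢ/Kᵢ = 1.990 — both > 1, two phases present.
Newton–Raphson from β = 0.5:
  β = 0.500: g = -0.2936, g' = -0.786 → β = 0.126
  β = 0.126: g = -0.0218, g' = -0.772 → β = 0.098
  β = 0.098: g = 0.0004, g' = -0.799 → β = 0.099
Converged at β = 0.099.
Compositions from xᵢ = zᵢ/(1+β(Kᵢ−1)), yᵢ = Kᵢxᵢ:
  n-hexane: x = 0.208, y = 0.560
  1-propanol: x = 0.092, y = 0.120
  toluene: x = 0.167, y = 0.160
  n-nonane: x = 0.533, y = 0.160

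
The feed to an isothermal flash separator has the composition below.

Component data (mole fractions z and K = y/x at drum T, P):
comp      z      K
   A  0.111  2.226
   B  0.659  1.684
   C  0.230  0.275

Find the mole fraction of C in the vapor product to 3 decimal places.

Newton iteration, ψ⁰ = 0.67:
  ψ = 0.670: g = 0.0596, g' = -0.652 → ψ = 0.761
  ψ = 0.761: g = -0.0054, g' = -0.780 → ψ = 0.754
Converged at ψ = 0.754.
Compositions from xᵢ = zᵢ/(1+ψ(Kᵢ−1)), yᵢ = Kᵢxᵢ:
  A: x = 0.058, y = 0.128
  B: x = 0.435, y = 0.732
  C: x = 0.508, y = 0.140

y_C = 0.140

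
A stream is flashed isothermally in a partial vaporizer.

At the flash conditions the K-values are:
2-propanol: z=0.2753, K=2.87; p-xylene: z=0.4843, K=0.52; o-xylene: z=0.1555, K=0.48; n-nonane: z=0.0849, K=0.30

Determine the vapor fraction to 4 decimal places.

Let ψ = V/F and solve Σ zᵢ(Kᵢ−1)/(1+ψ(Kᵢ−1)) = 0.
Check two-phase: ΣzᵢKᵢ = 1.1421 > 1 and Σzᵢ/Kᵢ = 1.6342 > 1, so g(0) = 0.1421 > 0 and g(1) = -0.6342 < 0.
Newton–Raphson from ψ = 0.5:
  ψ = 0.5000: g = -0.24052, g' = -0.6255 → ψ = 0.1155
  ψ = 0.1155: g = 0.02658, g' = -0.8730 → ψ = 0.1459
  ψ = 0.1459: g = 0.00077, g' = -0.8240 → ψ = 0.1469
Converged at ψ = 0.1469.

ψ = 0.1469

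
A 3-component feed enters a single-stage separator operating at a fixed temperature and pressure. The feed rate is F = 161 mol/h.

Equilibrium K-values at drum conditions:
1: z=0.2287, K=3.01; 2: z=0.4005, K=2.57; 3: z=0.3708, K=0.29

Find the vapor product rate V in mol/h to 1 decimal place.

Rachford–Rice: g(ψ) = Σ zᵢ(Kᵢ−1)/(1+ψ(Kᵢ−1)) = 0.
g(0) = ΣzᵢKᵢ − 1 = 0.8252 and g(1) = 1 − Σzᵢ/Kᵢ = -0.5104, so a root lies in (0, 1).
Newton iteration, ψ⁰ = 0.5:
  ψ = 0.5000: g = 0.17336, g' = -0.9890 → ψ = 0.6753
  ψ = 0.6753: g = -0.00555, g' = -1.0887 → ψ = 0.6702
Converged at ψ = 0.6702.
Then V = ψ·F = 0.6702·161 = 107.9 mol/h and L = F − V = 53.1 mol/h.

V = 107.9 mol/h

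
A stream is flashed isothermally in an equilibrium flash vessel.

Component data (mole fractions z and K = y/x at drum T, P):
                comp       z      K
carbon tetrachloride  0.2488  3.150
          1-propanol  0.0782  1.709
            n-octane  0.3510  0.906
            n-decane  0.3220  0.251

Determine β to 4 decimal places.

Iterate (Newton) starting at β = 0.69:
  β = 0.6900: g = -0.28180, g' = -0.9815 → β = 0.4029
  β = 0.4029: g = -0.04993, g' = -0.7279 → β = 0.3343
  β = 0.3343: g = 0.00026, g' = -0.7398 → β = 0.3346
Converged at β = 0.3346.

β = 0.3346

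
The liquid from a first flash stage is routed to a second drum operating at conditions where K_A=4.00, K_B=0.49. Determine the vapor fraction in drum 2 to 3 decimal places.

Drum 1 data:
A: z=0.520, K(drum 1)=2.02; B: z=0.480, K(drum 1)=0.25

V/F (drum 2) = 0.639

Drum 1:
Material balance + equilibrium reduce to Σ zᵢ(Kᵢ−1)/(1+ψ₁(Kᵢ−1)) = 0.
Check two-phase: ΣzᵢKᵢ = 1.170 > 1 and Σzᵢ/Kᵢ = 2.177 > 1, so g(0) = 0.170 > 0 and g(1) = -1.177 < 0.
Iterate (Newton) starting at ψ₁ = 0.5:
  ψ₁ = 0.500: g = -0.2247, g' = -0.928 → ψ₁ = 0.258
  ψ₁ = 0.258: g = -0.0264, g' = -0.754 → ψ₁ = 0.223
Converged at ψ₁ = 0.223.
Drum-1 compositions:
  A: x = 0.424, y = 0.856
  B: x = 0.576, y = 0.144
Drum-2 feed = drum-1 liquid: z₂ = (0.4237, 0.5763).
Drum 2:
Rachford–Rice: g(ψ₂) = Σ zᵢ(Kᵢ−1)/(1+ψ₂(Kᵢ−1)) = 0.
g(0) = ΣzᵢKᵢ − 1 = 0.977 and g(1) = 1 − Σzᵢ/Kᵢ = -0.282, so a root lies in (0, 1).
Binary case is linear: z₁(K₁−1)(1+ψ₂(K₂−1)) + z₂(K₂−1)(1+ψ₂(K₁−1)) = 0
⇒ ψ₂ = [z₁(K₁−1)+z₂(K₂−1)] / [−(K₁−1)(K₂−1)] = 0.9773/1.5300 = 0.639
  A: x = 0.145, y = 0.581
  B: x = 0.855, y = 0.419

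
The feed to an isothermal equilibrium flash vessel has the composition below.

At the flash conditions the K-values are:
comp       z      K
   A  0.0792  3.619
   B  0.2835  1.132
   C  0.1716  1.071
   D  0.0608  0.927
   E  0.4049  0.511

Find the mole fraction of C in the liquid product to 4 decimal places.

Rachford–Rice: g(V/F) = Σ zᵢ(Kᵢ−1)/(1+V/F(Kᵢ−1)) = 0.
Check two-phase: ΣzᵢKᵢ = 1.0546 > 1 and Σzᵢ/Kᵢ = 1.2905 > 1, so g(0) = 0.0546 > 0 and g(1) = -0.2905 < 0.
Newton iteration, V/F⁰ = 0.5:
  V/F = 0.5000: g = -0.12999, g' = -0.2770 → V/F = 0.0307
  V/F = 0.0307: g = 0.03597, g' = -0.5713 → V/F = 0.0936
  V/F = 0.0936: g = 0.00368, g' = -0.4627 → V/F = 0.1016
  V/F = 0.1016: g = 0.00004, g' = -0.4521 → V/F = 0.1017
Converged at V/F = 0.1017.
Compositions from xᵢ = zᵢ/(1+V/F(Kᵢ−1)), yᵢ = Kᵢxᵢ:
  A: x = 0.0625, y = 0.2263
  B: x = 0.2797, y = 0.3167
  C: x = 0.1704, y = 0.1825
  D: x = 0.0613, y = 0.0568
  E: x = 0.4261, y = 0.2177

x_C = 0.1704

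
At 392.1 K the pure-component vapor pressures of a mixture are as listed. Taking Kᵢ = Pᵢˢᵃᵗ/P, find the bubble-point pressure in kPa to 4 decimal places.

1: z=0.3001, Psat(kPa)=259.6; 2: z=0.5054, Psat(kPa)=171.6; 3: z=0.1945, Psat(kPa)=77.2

At the bubble point ψ → 0, so ΣzᵢKᵢ = 1 with Kᵢ = Pᵢˢᵃᵗ/P ⇒ P = ΣzᵢPᵢˢᵃᵗ.
P = 0.3001·259.6 + 0.5054·171.6 + 0.1945·77.2 = 179.6480 kPa

Pbub = 179.6480 kPa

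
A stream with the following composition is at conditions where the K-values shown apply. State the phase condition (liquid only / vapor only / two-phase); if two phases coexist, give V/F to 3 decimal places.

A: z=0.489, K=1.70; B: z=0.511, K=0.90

ΣzᵢKᵢ = 1.291; Σzᵢ/Kᵢ = 0.855.
Since Σzᵢ/Kᵢ < 1 the mixture is above its dew point — single vapor phase.

vapor only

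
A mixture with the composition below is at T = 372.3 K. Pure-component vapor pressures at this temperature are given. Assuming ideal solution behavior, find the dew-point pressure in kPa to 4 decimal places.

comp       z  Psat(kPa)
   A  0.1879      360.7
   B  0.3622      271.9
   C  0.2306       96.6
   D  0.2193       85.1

At the dew point ψ → 1, so Σzᵢ/Kᵢ = 1 with Kᵢ = Pᵢˢᵃᵗ/P ⇒ 1/P = Σzᵢ/Pᵢˢᵃᵗ.
1/P = 0.1879/360.7 + 0.3622/271.9 + 0.2306/96.6 + 0.2193/85.1 = 0.0068172 ⇒ P = 146.6884 kPa

Pdew = 146.6884 kPa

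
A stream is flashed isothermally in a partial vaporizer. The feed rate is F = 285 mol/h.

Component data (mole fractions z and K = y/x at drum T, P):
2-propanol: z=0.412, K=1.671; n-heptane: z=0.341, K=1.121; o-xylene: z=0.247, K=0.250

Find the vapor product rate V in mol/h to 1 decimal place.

Material balance + equilibrium reduce to Σ zᵢ(Kᵢ−1)/(1+β(Kᵢ−1)) = 0.
Check two-phase: ΣzᵢKᵢ = 1.132 > 1 and Σzᵢ/Kᵢ = 1.539 > 1, so g(0) = 0.132 > 0 and g(1) = -0.539 < 0.
Iterate (Newton) starting at β = 0.4:
  β = 0.400: g = -0.0073, g' = -0.403 → β = 0.382
Converged at β = 0.382.
Then V = β·F = 0.3816·285 = 108.8 mol/h and L = F − V = 176.2 mol/h.

V = 108.8 mol/h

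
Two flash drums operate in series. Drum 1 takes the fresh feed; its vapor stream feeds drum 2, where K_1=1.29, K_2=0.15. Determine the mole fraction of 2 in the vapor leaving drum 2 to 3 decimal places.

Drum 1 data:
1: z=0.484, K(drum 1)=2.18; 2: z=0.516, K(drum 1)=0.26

y_2 (drum 2) = 0.038

Drum 1:
Rachford–Rice: g(ψ₁) = Σ zᵢ(Kᵢ−1)/(1+ψ₁(Kᵢ−1)) = 0.
Feasibility: ΣzᵢKᵢ = 1.189, Σzᵢ/Kᵢ = 2.207 — both > 1, two phases present.
Binary case is linear: z₁(K₁−1)(1+ψ₁(K₂−1)) + z₂(K₂−1)(1+ψ₁(K₁−1)) = 0
⇒ ψ₁ = [z₁(K₁−1)+z₂(K₂−1)] / [−(K₁−1)(K₂−1)] = 0.1893/0.8732 = 0.217
Drum-1 compositions:
  1: x = 0.385, y = 0.840
  2: x = 0.615, y = 0.160
Drum-2 feed = drum-1 vapor: z₂ = (0.8402, 0.1598).
Drum 2:
Rachford–Rice: g(ψ₂) = Σ zᵢ(Kᵢ−1)/(1+ψ₂(Kᵢ−1)) = 0.
Feasibility: ΣzᵢKᵢ = 1.108, Σzᵢ/Kᵢ = 1.717 — both > 1, two phases present.
Newton–Raphson from ψ₂ = 0.5:
  ψ₂ = 0.500: g = -0.0234, g' = -0.403 → ψ₂ = 0.442
  ψ₂ = 0.442: g = -0.0016, g' = -0.352 → ψ₂ = 0.437
Converged at ψ₂ = 0.437.
  1: x = 0.746, y = 0.962
  2: x = 0.254, y = 0.038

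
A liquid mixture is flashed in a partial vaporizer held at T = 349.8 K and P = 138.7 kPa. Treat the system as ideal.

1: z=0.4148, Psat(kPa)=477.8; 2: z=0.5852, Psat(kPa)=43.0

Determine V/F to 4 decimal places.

Raoult's law: Kᵢ = Pᵢˢᵃᵗ/P = Pᵢˢᵃᵗ/138.7.
  K_1 = 477.8/138.7 = 3.444845, K_2 = 43.0/138.7 = 0.310022
Rachford–Rice: g(V/F) = Σ zᵢ(Kᵢ−1)/(1+V/F(Kᵢ−1)) = 0.
Feasibility: ΣzᵢKᵢ = 1.6103, Σzᵢ/Kᵢ = 2.0080 — both > 1, two phases present.
Newton iteration, V/F⁰ = 0.36:
  V/F = 0.3600: g = 0.00217, g' = -1.1946 → V/F = 0.3618
Converged at V/F = 0.3618.

V/F = 0.3618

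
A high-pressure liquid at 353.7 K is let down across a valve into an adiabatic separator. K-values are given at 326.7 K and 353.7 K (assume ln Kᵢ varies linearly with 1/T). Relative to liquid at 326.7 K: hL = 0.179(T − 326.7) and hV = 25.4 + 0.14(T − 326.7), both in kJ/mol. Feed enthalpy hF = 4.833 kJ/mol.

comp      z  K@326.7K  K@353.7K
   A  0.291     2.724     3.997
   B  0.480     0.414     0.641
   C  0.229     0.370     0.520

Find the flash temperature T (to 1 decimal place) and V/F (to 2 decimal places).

T = 332.1 K, V/F = 0.15

Adiabatic flash: solve Rachford–Rice at each trial T, then check hF = ψ·hV(T) + (1−ψ)·hL(T).
  T = 326.7 K: K = (2.724, 0.414, 0.370), RR gives ψ = 0.074, H_out = 1.868 kJ/mol
  T = 353.7 K: K = (3.997, 0.641, 0.520), RR gives ψ = 0.491, H_out = 16.782 kJ/mol
  T = 340.2 K: K = (3.325, 0.520, 0.442), RR gives ψ = 0.270, H_out = 9.136 kJ/mol
  T = 333.4 K: K = (3.013, 0.464, 0.405), RR gives ψ = 0.172, H_out = 5.528 kJ/mol
  T = 330.0 K: K = (2.864, 0.438, 0.387), RR gives ψ = 0.123, H_out = 3.696 kJ/mol
  T = 331.7 K: K = (2.938, 0.451, 0.396), RR gives ψ = 0.148, H_out = 4.617 kJ/mol
Linear interpolation between T = 331.7 (H_out = 4.617) and T = 333.4 (H_out = 5.528) on hF = 4.833 gives T ≈ 332.1 K, at which ψ = 0.15.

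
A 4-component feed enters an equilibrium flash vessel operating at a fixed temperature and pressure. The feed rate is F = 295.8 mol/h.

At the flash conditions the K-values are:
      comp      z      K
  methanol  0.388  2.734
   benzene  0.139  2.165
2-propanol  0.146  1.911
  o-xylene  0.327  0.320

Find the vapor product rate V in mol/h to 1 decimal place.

Rachford–Rice: g(ψ) = Σ zᵢ(Kᵢ−1)/(1+ψ(Kᵢ−1)) = 0.
g(0) = ΣzᵢKᵢ − 1 = 0.745 and g(1) = 1 − Σzᵢ/Kᵢ = -0.304, so a root lies in (0, 1).
Newton iteration, ψ⁰ = 0.64:
  ψ = 0.640: g = 0.1020, g' = -0.846 → ψ = 0.760
  ψ = 0.760: g = -0.0059, g' = -0.961 → ψ = 0.754
Converged at ψ = 0.754.
Then V = ψ·F = 0.7543·295.8 = 223.1 mol/h and L = F − V = 72.7 mol/h.

V = 223.1 mol/h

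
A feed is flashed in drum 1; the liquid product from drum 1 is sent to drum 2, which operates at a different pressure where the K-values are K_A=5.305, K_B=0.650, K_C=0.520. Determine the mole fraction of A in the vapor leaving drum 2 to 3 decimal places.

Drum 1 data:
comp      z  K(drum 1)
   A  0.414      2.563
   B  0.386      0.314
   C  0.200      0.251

y_A (drum 2) = 0.449

Drum 1:
Rachford–Rice: g(ψ₁) = Σ zᵢ(Kᵢ−1)/(1+ψ₁(Kᵢ−1)) = 0.
Feasibility: ΣzᵢKᵢ = 1.232, Σzᵢ/Kᵢ = 2.188 — both > 1, two phases present.
Newton–Raphson from ψ₁ = 0.5:
  ψ₁ = 0.500: g = -0.2793, g' = -1.026 → ψ₁ = 0.228
  ψ₁ = 0.228: g = -0.0173, g' = -0.968 → ψ₁ = 0.210
Converged at ψ₁ = 0.210.
Drum-1 compositions:
  A: x = 0.312, y = 0.799
  B: x = 0.451, y = 0.142
  C: x = 0.237, y = 0.060
Drum-2 feed = drum-1 liquid: z₂ = (0.3117, 0.4510, 0.2373).
Drum 2:
Material balance + equilibrium reduce to Σ zᵢ(Kᵢ−1)/(1+ψ₂(Kᵢ−1)) = 0.
g(0) = ΣzᵢKᵢ − 1 = 1.070 and g(1) = 1 − Σzᵢ/Kᵢ = -0.209, so a root lies in (0, 1).
Newton iteration, ψ₂⁰ = 0.5:
  ψ₂ = 0.500: g = 0.0844, g' = -0.757 → ψ₂ = 0.611
  ψ₂ = 0.611: g = 0.0073, g' = -0.637 → ψ₂ = 0.623
Converged at ψ₂ = 0.623.
  A: x = 0.085, y = 0.449
  B: x = 0.577, y = 0.375
  C: x = 0.339, y = 0.176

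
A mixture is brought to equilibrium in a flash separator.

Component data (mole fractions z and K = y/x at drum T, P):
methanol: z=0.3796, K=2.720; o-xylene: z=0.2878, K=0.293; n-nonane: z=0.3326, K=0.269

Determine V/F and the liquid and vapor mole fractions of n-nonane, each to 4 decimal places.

Rachford–Rice: g(V/F) = Σ zᵢ(Kᵢ−1)/(1+V/F(Kᵢ−1)) = 0.
Feasibility: ΣzᵢKᵢ = 1.2063, Σzᵢ/Kᵢ = 2.3582 — both > 1, two phases present.
Newton–Raphson from V/F = 0.32:
  V/F = 0.3200: g = -0.15921, g' = -1.0103 → V/F = 0.1624
  V/F = 0.1624: g = 0.00459, g' = -1.0986 → V/F = 0.1666
Converged at V/F = 0.1666.
Compositions from xᵢ = zᵢ/(1+V/F(Kᵢ−1)), yᵢ = Kᵢxᵢ:
  methanol: x = 0.2951, y = 0.8025
  o-xylene: x = 0.3262, y = 0.0956
  n-nonane: x = 0.3787, y = 0.1019

V/F = 0.1666, x_n-nonane = 0.3787, y_n-nonane = 0.1019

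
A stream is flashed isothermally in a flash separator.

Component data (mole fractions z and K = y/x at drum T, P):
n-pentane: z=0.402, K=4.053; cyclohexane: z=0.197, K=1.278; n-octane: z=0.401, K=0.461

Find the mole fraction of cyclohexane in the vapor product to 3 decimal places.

y_cyclohexane = 0.205

Let β = V/F and solve Σ zᵢ(Kᵢ−1)/(1+β(Kᵢ−1)) = 0.
g(0) = ΣzᵢKᵢ − 1 = 1.066 and g(1) = 1 − Σzᵢ/Kᵢ = -0.123, so a root lies in (0, 1).
Newton iteration, β⁰ = 0.5:
  β = 0.500: g = 0.2380, g' = -0.817 → β = 0.791
  β = 0.791: g = 0.0273, g' = -0.686 → β = 0.831
Converged at β = 0.831.
Compositions from xᵢ = zᵢ/(1+β(Kᵢ−1)), yᵢ = Kᵢxᵢ:
  n-pentane: x = 0.114, y = 0.461
  cyclohexane: x = 0.160, y = 0.205
  n-octane: x = 0.726, y = 0.335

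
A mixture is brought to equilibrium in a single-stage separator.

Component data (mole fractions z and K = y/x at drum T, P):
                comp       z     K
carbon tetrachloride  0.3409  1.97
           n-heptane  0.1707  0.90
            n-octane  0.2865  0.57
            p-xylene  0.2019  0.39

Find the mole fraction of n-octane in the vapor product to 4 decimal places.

y_n-octane = 0.1754

Iterate (Newton) starting at V/F = 0.5:
  V/F = 0.5000: g = -0.12944, g' = -0.3888 → V/F = 0.1671
  V/F = 0.1671: g = -0.00269, g' = -0.3939 → V/F = 0.1603
Converged at V/F = 0.1603.
Compositions from xᵢ = zᵢ/(1+V/F(Kᵢ−1)), yᵢ = Kᵢxᵢ:
  carbon tetrachloride: x = 0.2950, y = 0.5812
  n-heptane: x = 0.1735, y = 0.1561
  n-octane: x = 0.3077, y = 0.1754
  p-xylene: x = 0.2238, y = 0.0873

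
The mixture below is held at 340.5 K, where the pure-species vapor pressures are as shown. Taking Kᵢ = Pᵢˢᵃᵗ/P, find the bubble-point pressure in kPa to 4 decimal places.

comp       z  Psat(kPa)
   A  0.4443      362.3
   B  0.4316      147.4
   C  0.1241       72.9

Pbub = 233.6346 kPa

At the bubble point ψ → 0, so ΣzᵢKᵢ = 1 with Kᵢ = Pᵢˢᵃᵗ/P ⇒ P = ΣzᵢPᵢˢᵃᵗ.
P = 0.4443·362.3 + 0.4316·147.4 + 0.1241·72.9 = 233.6346 kPa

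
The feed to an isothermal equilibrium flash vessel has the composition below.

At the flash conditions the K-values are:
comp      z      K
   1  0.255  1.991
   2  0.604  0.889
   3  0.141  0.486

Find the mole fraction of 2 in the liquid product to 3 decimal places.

x_2 = 0.640

Material balance + equilibrium reduce to Σ zᵢ(Kᵢ−1)/(1+β(Kᵢ−1)) = 0.
Check two-phase: ΣzᵢKᵢ = 1.113 > 1 and Σzᵢ/Kᵢ = 1.098 > 1, so g(0) = 0.113 > 0 and g(1) = -0.098 < 0.
Iterate (Newton) starting at β = 0.4:
  β = 0.400: g = 0.0196, g' = -0.196 → β = 0.500
  β = 0.500: g = 0.0004, g' = -0.188 → β = 0.502
Converged at β = 0.502.
Compositions from xᵢ = zᵢ/(1+β(Kᵢ−1)), yᵢ = Kᵢxᵢ:
  1: x = 0.170, y = 0.339
  2: x = 0.640, y = 0.569
  3: x = 0.190, y = 0.092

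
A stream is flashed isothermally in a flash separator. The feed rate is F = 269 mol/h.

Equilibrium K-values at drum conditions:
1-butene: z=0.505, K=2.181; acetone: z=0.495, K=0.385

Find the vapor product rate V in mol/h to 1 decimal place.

V = 108.1 mol/h

Material balance + equilibrium reduce to Σ zᵢ(Kᵢ−1)/(1+ψ(Kᵢ−1)) = 0.
Feasibility: ΣzᵢKᵢ = 1.292, Σzᵢ/Kᵢ = 1.517 — both > 1, two phases present.
Binary case is linear: z₁(K₁−1)(1+ψ(K₂−1)) + z₂(K₂−1)(1+ψ(K₁−1)) = 0
⇒ ψ = [z₁(K₁−1)+z₂(K₂−1)] / [−(K₁−1)(K₂−1)] = 0.2920/0.7263 = 0.402
Then V = ψ·F = 0.4020·269 = 108.1 mol/h and L = F − V = 160.9 mol/h.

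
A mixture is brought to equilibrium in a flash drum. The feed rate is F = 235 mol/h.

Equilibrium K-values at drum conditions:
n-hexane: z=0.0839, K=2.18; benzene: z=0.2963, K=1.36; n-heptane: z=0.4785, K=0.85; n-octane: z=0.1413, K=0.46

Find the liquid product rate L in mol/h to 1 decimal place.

L = 160.0 mol/h

Newton–Raphson from V/F = 0.47:
  V/F = 0.4700: g = -0.02456, g' = -0.1629 → V/F = 0.3192
  V/F = 0.3192: g = 0.00001, g' = -0.1646 → V/F = 0.3193
Converged at V/F = 0.3193.
Then V = V/F·F = 0.3193·235 = 75.0 mol/h and L = F − V = 160.0 mol/h.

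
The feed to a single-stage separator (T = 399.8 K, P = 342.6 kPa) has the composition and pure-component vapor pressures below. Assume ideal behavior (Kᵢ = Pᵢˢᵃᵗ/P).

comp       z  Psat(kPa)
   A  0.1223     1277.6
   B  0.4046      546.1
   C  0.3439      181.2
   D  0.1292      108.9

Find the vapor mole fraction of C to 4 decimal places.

y_C = 0.2326

Raoult's law: Kᵢ = Pᵢˢᵃᵗ/P = Pᵢˢᵃᵗ/342.6.
  K_A = 1277.6/342.6 = 3.729130, K_B = 546.1/342.6 = 1.593987, K_C = 181.2/342.6 = 0.528897, K_D = 108.9/342.6 = 0.317863
Iterate (Newton) starting at β = 0.5:
  β = 0.5000: g = -0.01923, g' = -0.5168 → β = 0.4628
Converged at β = 0.4628.
Compositions from xᵢ = zᵢ/(1+β(Kᵢ−1)), yᵢ = Kᵢxᵢ:
  A: x = 0.0540, y = 0.2015
  B: x = 0.3174, y = 0.5059
  C: x = 0.4398, y = 0.2326
  D: x = 0.1888, y = 0.0600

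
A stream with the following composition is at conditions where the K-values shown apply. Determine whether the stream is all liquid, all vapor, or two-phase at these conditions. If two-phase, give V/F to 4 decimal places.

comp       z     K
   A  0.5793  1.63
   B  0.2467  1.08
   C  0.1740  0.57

all vapor

ΣzᵢKᵢ = 1.3099; Σzᵢ/Kᵢ = 0.8891.
Since Σzᵢ/Kᵢ < 1 the mixture is above its dew point — single vapor phase.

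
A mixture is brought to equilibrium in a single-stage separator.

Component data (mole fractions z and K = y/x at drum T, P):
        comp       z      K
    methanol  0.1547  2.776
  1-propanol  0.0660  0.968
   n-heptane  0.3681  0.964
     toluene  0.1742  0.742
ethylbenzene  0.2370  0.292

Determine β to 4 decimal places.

β = 0.0827

Let β = V/F and solve Σ zᵢ(Kᵢ−1)/(1+β(Kᵢ−1)) = 0.
g(0) = ΣzᵢKᵢ − 1 = 0.0466 and g(1) = 1 − Σzᵢ/Kᵢ = -0.5522, so a root lies in (0, 1).
Iterate (Newton) starting at β = 0.5:
  β = 0.5000: g = -0.18146, g' = -0.4374 → β = 0.0851
  β = 0.0851: g = -0.00126, g' = -0.5154 → β = 0.0827
Converged at β = 0.0827.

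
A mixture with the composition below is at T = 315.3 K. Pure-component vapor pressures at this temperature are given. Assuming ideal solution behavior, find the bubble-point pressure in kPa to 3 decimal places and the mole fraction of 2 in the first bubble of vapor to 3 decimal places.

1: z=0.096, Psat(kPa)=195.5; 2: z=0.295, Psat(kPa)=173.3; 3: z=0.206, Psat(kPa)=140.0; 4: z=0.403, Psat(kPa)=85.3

At the bubble point ψ → 0, so ΣzᵢKᵢ = 1 with Kᵢ = Pᵢˢᵃᵗ/P ⇒ P = ΣzᵢPᵢˢᵃᵗ.
P = 0.096·195.5 + 0.295·173.3 + 0.206·140.0 + 0.403·85.3 = 133.107 kPa
yᵢ = zᵢPᵢˢᵃᵗ/P ⇒ y_2 = 0.295·173.3/133.107 = 0.384

Pbub = 133.107 kPa, y_2 = 0.384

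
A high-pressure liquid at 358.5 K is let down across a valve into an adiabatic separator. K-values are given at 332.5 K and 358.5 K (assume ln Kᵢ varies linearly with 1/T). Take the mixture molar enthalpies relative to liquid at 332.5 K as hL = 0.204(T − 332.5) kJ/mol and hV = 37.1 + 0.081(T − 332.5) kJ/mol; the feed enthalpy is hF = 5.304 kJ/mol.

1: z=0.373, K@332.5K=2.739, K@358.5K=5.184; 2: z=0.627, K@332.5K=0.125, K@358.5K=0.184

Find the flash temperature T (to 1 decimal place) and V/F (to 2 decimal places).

Adiabatic flash: solve Rachford–Rice at each trial T, then check hF = ψ·hV(T) + (1−ψ)·hL(T).
  T = 332.5 K: K = (2.739, 0.125), RR gives ψ = 0.066, H_out = 2.439 kJ/mol
  T = 358.5 K: K = (5.184, 0.184), RR gives ψ = 0.307, H_out = 15.720 kJ/mol
  T = 345.5 K: K = (3.814, 0.153), RR gives ψ = 0.217, H_out = 10.370 kJ/mol
  T = 339.0 K: K = (3.242, 0.138), RR gives ψ = 0.153, H_out = 6.891 kJ/mol
  T = 335.8 K: K = (2.986, 0.132), RR gives ψ = 0.114, H_out = 4.854 kJ/mol
  T = 337.4 K: K = (3.112, 0.135), RR gives ψ = 0.134, H_out = 5.905 kJ/mol
Linear interpolation between T = 335.8 (H_out = 4.854) and T = 337.4 (H_out = 5.905) on hF = 5.304 gives T ≈ 336.5 K, at which ψ = 0.12.

T = 336.5 K, V/F = 0.12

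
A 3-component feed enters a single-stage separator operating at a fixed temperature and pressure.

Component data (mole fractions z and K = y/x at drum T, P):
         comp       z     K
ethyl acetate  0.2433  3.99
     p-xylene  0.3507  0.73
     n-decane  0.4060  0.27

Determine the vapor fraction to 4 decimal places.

ψ = 0.2069

Let ψ = V/F and solve Σ zᵢ(Kᵢ−1)/(1+ψ(Kᵢ−1)) = 0.
g(0) = ΣzᵢKᵢ − 1 = 0.3364 and g(1) = 1 − Σzᵢ/Kᵢ = -1.0451, so a root lies in (0, 1).
Iterate (Newton) starting at ψ = 0.48:
  ψ = 0.4800: g = -0.26631, g' = -0.9133 → ψ = 0.1884
  ψ = 0.1884: g = 0.02193, g' = -1.2093 → ψ = 0.2065
  ψ = 0.2065: g = 0.00046, g' = -1.1600 → ψ = 0.2069
Converged at ψ = 0.2069.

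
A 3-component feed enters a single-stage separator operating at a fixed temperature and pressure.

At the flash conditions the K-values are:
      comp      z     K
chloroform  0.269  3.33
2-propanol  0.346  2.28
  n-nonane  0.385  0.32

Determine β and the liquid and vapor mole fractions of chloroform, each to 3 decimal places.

Iterate (Newton) starting at β = 0.32:
  β = 0.320: g = 0.3386, g' = -1.055 → β = 0.641
  β = 0.641: g = 0.0307, g' = -0.965 → β = 0.673
  β = 0.673: g = -0.0004, g' = -0.990 → β = 0.672
Converged at β = 0.672.
Compositions from xᵢ = zᵢ/(1+β(Kᵢ−1)), yᵢ = Kᵢxᵢ:
  chloroform: x = 0.105, y = 0.349
  2-propanol: x = 0.186, y = 0.424
  n-nonane: x = 0.709, y = 0.227

β = 0.672, x_chloroform = 0.105, y_chloroform = 0.349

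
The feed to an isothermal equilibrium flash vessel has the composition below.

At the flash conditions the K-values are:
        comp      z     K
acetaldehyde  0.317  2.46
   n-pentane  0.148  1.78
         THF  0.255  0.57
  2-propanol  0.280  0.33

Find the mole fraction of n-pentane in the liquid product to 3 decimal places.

Rachford–Rice: g(β) = Σ zᵢ(Kᵢ−1)/(1+β(Kᵢ−1)) = 0.
g(0) = ΣzᵢKᵢ − 1 = 0.281 and g(1) = 1 − Σzᵢ/Kᵢ = -0.508, so a root lies in (0, 1).
Newton iteration, β⁰ = 0.5:
  β = 0.500: g = -0.0712, g' = -0.633 → β = 0.388
  β = 0.388: g = -0.0007, g' = -0.626 → β = 0.386
Converged at β = 0.386.
Compositions from xᵢ = zᵢ/(1+β(Kᵢ−1)), yᵢ = Kᵢxᵢ:
  acetaldehyde: x = 0.203, y = 0.499
  n-pentane: x = 0.114, y = 0.202
  THF: x = 0.306, y = 0.174
  2-propanol: x = 0.378, y = 0.125

x_n-pentane = 0.114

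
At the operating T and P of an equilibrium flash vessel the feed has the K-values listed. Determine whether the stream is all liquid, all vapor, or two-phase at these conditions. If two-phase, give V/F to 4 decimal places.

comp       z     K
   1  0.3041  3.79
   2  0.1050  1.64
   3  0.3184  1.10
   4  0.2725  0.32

two-phase, V/F = 0.7130

ΣzᵢKᵢ = 1.7622; Σzᵢ/Kᵢ = 1.2853.
Both exceed 1, so a two-phase solution exists.
Let ψ = V/F and solve Σ zᵢ(Kᵢ−1)/(1+ψ(Kᵢ−1)) = 0.
Newton–Raphson from ψ = 0.55:
  ψ = 0.5500: g = 0.11863, g' = -0.7164 → ψ = 0.7156
  ψ = 0.7156: g = -0.00198, g' = -0.7647 → ψ = 0.7130
Converged at ψ = 0.7130.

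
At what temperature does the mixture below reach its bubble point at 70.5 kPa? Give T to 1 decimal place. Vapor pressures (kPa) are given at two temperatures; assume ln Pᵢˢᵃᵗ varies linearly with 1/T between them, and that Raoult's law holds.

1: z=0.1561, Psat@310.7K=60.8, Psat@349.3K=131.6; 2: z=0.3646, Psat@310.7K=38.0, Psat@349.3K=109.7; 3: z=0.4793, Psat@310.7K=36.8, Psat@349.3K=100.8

Bubble-point temperature: ΣzᵢPᵢˢᵃᵗ(T) = P. Interpolate ln Pᵢˢᵃᵗ = aᵢ + bᵢ/T.
  T = 310.7 K: ΣzᵢPᵢˢᵃᵗ = 40.98 kPa
  T = 349.3 K: ΣzᵢPᵢˢᵃᵗ = 108.85 kPa
  T = 330.0 K: ΣzᵢPᵢˢᵃᵗ = 68.63 kPa
  T = 339.6 K: ΣzᵢPᵢˢᵃᵗ = 86.87 kPa
  T = 334.8 K: ΣzᵢPᵢˢᵃᵗ = 77.34 kPa
  T = 332.4 K: ΣzᵢPᵢˢᵃᵗ = 72.88 kPa
Interpolating between 330.0 K and 332.4 K gives T ≈ 331.1 K.

T = 331.1 K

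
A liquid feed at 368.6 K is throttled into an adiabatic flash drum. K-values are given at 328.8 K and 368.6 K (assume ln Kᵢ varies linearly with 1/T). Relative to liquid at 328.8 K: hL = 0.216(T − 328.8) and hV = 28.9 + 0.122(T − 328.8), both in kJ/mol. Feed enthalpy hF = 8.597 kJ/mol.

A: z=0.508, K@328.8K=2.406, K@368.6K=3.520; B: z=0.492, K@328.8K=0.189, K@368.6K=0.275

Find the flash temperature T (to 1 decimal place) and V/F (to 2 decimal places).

T = 330.3 K, V/F = 0.29

Adiabatic flash: solve Rachford–Rice at each trial T, then check hF = ψ·hV(T) + (1−ψ)·hL(T).
  T = 328.8 K: K = (2.406, 0.189), RR gives ψ = 0.276, H_out = 7.990 kJ/mol
  T = 368.6 K: K = (3.520, 0.275), RR gives ψ = 0.505, H_out = 21.313 kJ/mol
  T = 348.7 K: K = (2.942, 0.230), RR gives ψ = 0.407, H_out = 15.293 kJ/mol
  T = 338.8 K: K = (2.670, 0.209), RR gives ψ = 0.348, H_out = 11.887 kJ/mol
  T = 333.8 K: K = (2.536, 0.199), RR gives ψ = 0.314, H_out = 10.009 kJ/mol
  T = 331.3 K: K = (2.471, 0.194), RR gives ψ = 0.296, H_out = 9.019 kJ/mol
  T = 330.1 K: K = (2.440, 0.192), RR gives ψ = 0.287, H_out = 8.530 kJ/mol
Linear interpolation between T = 330.1 (H_out = 8.530) and T = 331.3 (H_out = 9.019) on hF = 8.597 gives T ≈ 330.3 K, at which ψ = 0.29.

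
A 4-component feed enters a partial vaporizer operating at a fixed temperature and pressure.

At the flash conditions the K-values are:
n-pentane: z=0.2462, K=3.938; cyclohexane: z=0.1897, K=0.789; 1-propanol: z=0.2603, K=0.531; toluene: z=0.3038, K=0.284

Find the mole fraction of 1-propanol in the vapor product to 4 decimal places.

y_1-propanol = 0.1544

Newton iteration, ψ⁰ = 0.65:
  ψ = 0.6500: g = -0.38030, g' = -0.9258 → ψ = 0.2392
  ψ = 0.2392: g = -0.01736, g' = -1.0417 → ψ = 0.2226
  ψ = 0.2226: g = 0.00030, g' = -1.0780 → ψ = 0.2228
Converged at ψ = 0.2228.
Compositions from xᵢ = zᵢ/(1+ψ(Kᵢ−1)), yᵢ = Kᵢxᵢ:
  n-pentane: x = 0.1488, y = 0.5859
  cyclohexane: x = 0.1991, y = 0.1571
  1-propanol: x = 0.2907, y = 0.1544
  toluene: x = 0.3615, y = 0.1027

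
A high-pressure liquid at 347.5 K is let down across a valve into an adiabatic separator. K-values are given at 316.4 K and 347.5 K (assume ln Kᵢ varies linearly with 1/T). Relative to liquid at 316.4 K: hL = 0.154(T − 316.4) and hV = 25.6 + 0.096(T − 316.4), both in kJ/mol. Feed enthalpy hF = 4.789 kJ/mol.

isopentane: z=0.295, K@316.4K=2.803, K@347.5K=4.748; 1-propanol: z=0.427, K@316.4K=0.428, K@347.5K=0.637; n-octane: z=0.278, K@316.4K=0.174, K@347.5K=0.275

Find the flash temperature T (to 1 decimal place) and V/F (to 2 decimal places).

T = 324.0 K, V/F = 0.14

Adiabatic flash: solve Rachford–Rice at each trial T, then check hF = ψ·hV(T) + (1−ψ)·hL(T).
  T = 316.4 K: K = (2.803, 0.428, 0.174), RR gives ψ = 0.047, H_out = 1.213 kJ/mol
  T = 347.5 K: K = (4.748, 0.637, 0.275), RR gives ψ = 0.378, H_out = 13.789 kJ/mol
  T = 331.9 K: K = (3.690, 0.527, 0.221), RR gives ψ = 0.230, H_out = 8.060 kJ/mol
  T = 324.1 K: K = (3.224, 0.476, 0.196), RR gives ψ = 0.146, H_out = 4.852 kJ/mol
  T = 320.2 K: K = (3.006, 0.451, 0.185), RR gives ψ = 0.098, H_out = 3.085 kJ/mol
  T = 322.1 K: K = (3.111, 0.463, 0.190), RR gives ψ = 0.122, H_out = 3.963 kJ/mol
Linear interpolation between T = 322.1 (H_out = 3.963) and T = 324.1 (H_out = 4.852) on hF = 4.789 gives T ≈ 324.0 K, at which ψ = 0.14.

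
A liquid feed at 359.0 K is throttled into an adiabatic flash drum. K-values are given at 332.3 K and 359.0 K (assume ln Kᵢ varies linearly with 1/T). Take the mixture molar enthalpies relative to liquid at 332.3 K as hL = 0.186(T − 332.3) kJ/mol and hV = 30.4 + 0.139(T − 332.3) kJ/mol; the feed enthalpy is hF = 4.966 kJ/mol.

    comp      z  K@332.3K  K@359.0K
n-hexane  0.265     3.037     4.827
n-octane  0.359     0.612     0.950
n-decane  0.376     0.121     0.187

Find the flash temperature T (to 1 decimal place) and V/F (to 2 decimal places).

T = 338.3 K, V/F = 0.13

Adiabatic flash: solve Rachford–Rice at each trial T, then check hF = ψ·hV(T) + (1−ψ)·hL(T).
  T = 332.3 K: K = (3.037, 0.612, 0.121), RR gives ψ = 0.052, H_out = 1.571 kJ/mol
  T = 359.0 K: K = (4.827, 0.950, 0.187), RR gives ψ = 0.340, H_out = 14.875 kJ/mol
  T = 345.6 K: K = (3.860, 0.768, 0.152), RR gives ψ = 0.208, H_out = 8.678 kJ/mol
  T = 339.0 K: K = (3.435, 0.688, 0.136), RR gives ψ = 0.136, H_out = 5.326 kJ/mol
  T = 335.6 K: K = (3.229, 0.649, 0.128), RR gives ψ = 0.095, H_out = 3.476 kJ/mol
  T = 337.3 K: K = (3.331, 0.668, 0.132), RR gives ψ = 0.115, H_out = 4.414 kJ/mol
Linear interpolation between T = 337.3 (H_out = 4.414) and T = 339.0 (H_out = 5.326) on hF = 4.966 gives T ≈ 338.3 K, at which ψ = 0.13.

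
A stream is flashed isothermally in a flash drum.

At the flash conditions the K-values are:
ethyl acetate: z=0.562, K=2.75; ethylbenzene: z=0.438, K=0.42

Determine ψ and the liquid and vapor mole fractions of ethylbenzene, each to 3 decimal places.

ψ = 0.719, x_ethylbenzene = 0.751, y_ethylbenzene = 0.315

Binary case is linear: z₁(K₁−1)(1+ψ(K₂−1)) + z₂(K₂−1)(1+ψ(K₁−1)) = 0
⇒ ψ = [z₁(K₁−1)+z₂(K₂−1)] / [−(K₁−1)(K₂−1)] = 0.7295/1.0150 = 0.719
Compositions from xᵢ = zᵢ/(1+ψ(Kᵢ−1)), yᵢ = Kᵢxᵢ:
  ethyl acetate: x = 0.249, y = 0.685
  ethylbenzene: x = 0.751, y = 0.315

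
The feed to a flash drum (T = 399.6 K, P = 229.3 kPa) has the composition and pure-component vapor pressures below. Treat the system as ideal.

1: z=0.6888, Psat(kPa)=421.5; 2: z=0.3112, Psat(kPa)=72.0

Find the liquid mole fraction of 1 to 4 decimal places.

Raoult's law: Kᵢ = Pᵢˢᵃᵗ/P = Pᵢˢᵃᵗ/229.3.
  K_1 = 421.5/229.3 = 1.838203, K_2 = 72.0/229.3 = 0.313999
Rachford–Rice: g(V/F) = Σ zᵢ(Kᵢ−1)/(1+V/F(Kᵢ−1)) = 0.
g(0) = ΣzᵢKᵢ − 1 = 0.3639 and g(1) = 1 − Σzᵢ/Kᵢ = -0.3658, so a root lies in (0, 1).
Iterate (Newton) starting at V/F = 0.5:
  V/F = 0.5000: g = 0.08191, g' = -0.5796 → V/F = 0.6413
  V/F = 0.6413: g = -0.00568, g' = -0.6716 → V/F = 0.6329
  V/F = 0.6329: g = -0.00003, g' = -0.6640 → V/F = 0.6328
Converged at V/F = 0.6328.
Compositions from xᵢ = zᵢ/(1+V/F(Kᵢ−1)), yᵢ = Kᵢxᵢ:
  1: x = 0.4501, y = 0.8273
  2: x = 0.5499, y = 0.1727

x_1 = 0.4501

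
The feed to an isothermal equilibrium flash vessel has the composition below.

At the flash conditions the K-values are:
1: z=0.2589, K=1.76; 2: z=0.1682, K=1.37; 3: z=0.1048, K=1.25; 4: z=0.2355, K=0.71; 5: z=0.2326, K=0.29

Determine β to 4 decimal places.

Newton iteration, β⁰ = 0.5:
  β = 0.5000: g = -0.11753, g' = -0.4090 → β = 0.2127
  β = 0.2127: g = -0.01534, g' = -0.3217 → β = 0.1650
  β = 0.1650: g = -0.00012, g' = -0.3168 → β = 0.1646
Converged at β = 0.1646.

β = 0.1646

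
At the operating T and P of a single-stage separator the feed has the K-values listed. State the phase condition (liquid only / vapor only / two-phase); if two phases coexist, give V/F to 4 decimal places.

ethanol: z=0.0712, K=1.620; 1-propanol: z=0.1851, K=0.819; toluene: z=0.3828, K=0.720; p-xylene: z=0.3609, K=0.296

ΣzᵢKᵢ = 0.6494; Σzᵢ/Kᵢ = 2.0209.
Since ΣzᵢKᵢ < 1 the mixture is below its bubble point — single liquid phase.

liquid only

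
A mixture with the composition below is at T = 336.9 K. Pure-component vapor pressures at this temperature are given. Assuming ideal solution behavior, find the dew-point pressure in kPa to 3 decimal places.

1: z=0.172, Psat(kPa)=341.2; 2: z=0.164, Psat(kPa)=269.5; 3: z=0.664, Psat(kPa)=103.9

Pdew = 133.273 kPa

At the dew point ψ → 1, so Σzᵢ/Kᵢ = 1 with Kᵢ = Pᵢˢᵃᵗ/P ⇒ 1/P = Σzᵢ/Pᵢˢᵃᵗ.
1/P = 0.172/341.2 + 0.164/269.5 + 0.664/103.9 = 0.007503 ⇒ P = 133.273 kPa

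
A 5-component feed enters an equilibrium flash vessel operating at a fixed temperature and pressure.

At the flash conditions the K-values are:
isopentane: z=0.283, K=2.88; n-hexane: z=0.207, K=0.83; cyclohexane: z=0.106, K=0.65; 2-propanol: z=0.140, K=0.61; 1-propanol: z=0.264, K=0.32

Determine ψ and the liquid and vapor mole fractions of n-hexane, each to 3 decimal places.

Newton–Raphson from ψ = 0.33:
  ψ = 0.330: g = -0.0450, g' = -0.635 → ψ = 0.259
  ψ = 0.259: g = 0.0015, g' = -0.681 → ψ = 0.261
Converged at ψ = 0.261.
Compositions from xᵢ = zᵢ/(1+ψ(Kᵢ−1)), yᵢ = Kᵢxᵢ:
  isopentane: x = 0.190, y = 0.547
  n-hexane: x = 0.217, y = 0.180
  cyclohexane: x = 0.117, y = 0.076
  2-propanol: x = 0.156, y = 0.095
  1-propanol: x = 0.321, y = 0.103

ψ = 0.261, x_n-hexane = 0.217, y_n-hexane = 0.180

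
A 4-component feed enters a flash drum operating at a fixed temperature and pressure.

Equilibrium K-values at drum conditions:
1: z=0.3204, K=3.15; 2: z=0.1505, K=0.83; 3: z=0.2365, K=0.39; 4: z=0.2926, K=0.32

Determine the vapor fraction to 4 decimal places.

Rachford–Rice: g(ψ) = Σ zᵢ(Kᵢ−1)/(1+ψ(Kᵢ−1)) = 0.
Feasibility: ΣzᵢKᵢ = 1.3200, Σzᵢ/Kᵢ = 1.8038 — both > 1, two phases present.
Newton–Raphson from ψ = 0.6:
  ψ = 0.6000: g = -0.29132, g' = -0.8928 → ψ = 0.2737
  ψ = 0.2737: g = -0.01081, g' = -0.9228 → ψ = 0.2620
  ψ = 0.2620: g = 0.00007, g' = -0.9358 → ψ = 0.2621
Converged at ψ = 0.2621.

ψ = 0.2621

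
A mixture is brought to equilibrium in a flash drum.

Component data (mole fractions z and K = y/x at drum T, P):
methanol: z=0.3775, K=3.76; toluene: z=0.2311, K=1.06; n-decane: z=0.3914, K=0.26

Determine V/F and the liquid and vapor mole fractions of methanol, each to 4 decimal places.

Rachford–Rice: g(V/F) = Σ zᵢ(Kᵢ−1)/(1+V/F(Kᵢ−1)) = 0.
Feasibility: ΣzᵢKᵢ = 1.7661, Σzᵢ/Kᵢ = 1.8238 — both > 1, two phases present.
Newton–Raphson from V/F = 0.5:
  V/F = 0.5000: g = -0.00850, g' = -1.0485 → V/F = 0.4919
Converged at V/F = 0.4919.
Compositions from xᵢ = zᵢ/(1+V/F(Kᵢ−1)), yᵢ = Kᵢxᵢ:
  methanol: x = 0.1601, y = 0.6021
  toluene: x = 0.2245, y = 0.2379
  n-decane: x = 0.6154, y = 0.1600

V/F = 0.4919, x_methanol = 0.1601, y_methanol = 0.6021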